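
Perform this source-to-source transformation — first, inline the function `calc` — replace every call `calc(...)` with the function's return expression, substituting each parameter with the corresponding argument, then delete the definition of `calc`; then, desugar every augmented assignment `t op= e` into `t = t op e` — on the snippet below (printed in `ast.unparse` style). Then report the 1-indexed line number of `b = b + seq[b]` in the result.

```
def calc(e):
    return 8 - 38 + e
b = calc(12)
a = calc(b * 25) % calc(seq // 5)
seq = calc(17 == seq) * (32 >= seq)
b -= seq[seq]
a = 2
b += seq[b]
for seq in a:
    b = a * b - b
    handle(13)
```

6

Transformed code:
b = 8 - 38 + 12
a = (8 - 38 + b * 25) % (8 - 38 + seq // 5)
seq = (8 - 38 + (17 == seq)) * (32 >= seq)
b = b - seq[seq]
a = 2
b = b + seq[b]
for seq in a:
    b = a * b - b
    handle(13)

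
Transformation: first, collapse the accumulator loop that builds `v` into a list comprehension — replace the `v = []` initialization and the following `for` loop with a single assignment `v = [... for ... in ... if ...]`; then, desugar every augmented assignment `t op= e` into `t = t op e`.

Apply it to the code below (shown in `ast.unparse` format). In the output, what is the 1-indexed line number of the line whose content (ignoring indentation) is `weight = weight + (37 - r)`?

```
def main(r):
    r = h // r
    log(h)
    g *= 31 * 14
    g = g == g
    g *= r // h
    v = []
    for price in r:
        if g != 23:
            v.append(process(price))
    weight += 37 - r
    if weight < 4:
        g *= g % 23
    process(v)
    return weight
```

8

Transformed code:
def main(r):
    r = h // r
    log(h)
    g = g * (31 * 14)
    g = g == g
    g = g * (r // h)
    v = [process(price) for price in r if g != 23]
    weight = weight + (37 - r)
    if weight < 4:
        g = g * (g % 23)
    process(v)
    return weight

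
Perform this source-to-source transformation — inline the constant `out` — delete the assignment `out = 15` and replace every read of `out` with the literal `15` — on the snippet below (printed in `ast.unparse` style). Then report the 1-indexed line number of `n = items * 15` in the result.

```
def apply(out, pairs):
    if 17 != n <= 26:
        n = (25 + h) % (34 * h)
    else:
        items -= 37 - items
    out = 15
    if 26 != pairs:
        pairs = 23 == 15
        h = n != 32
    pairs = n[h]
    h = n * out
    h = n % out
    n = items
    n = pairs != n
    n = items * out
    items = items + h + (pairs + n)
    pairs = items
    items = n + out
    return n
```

14

Transformed code:
def apply(out, pairs):
    if 17 != n <= 26:
        n = (25 + h) % (34 * h)
    else:
        items -= 37 - items
    if 26 != pairs:
        pairs = 23 == 15
        h = n != 32
    pairs = n[h]
    h = n * 15
    h = n % 15
    n = items
    n = pairs != n
    n = items * 15
    items = items + h + (pairs + n)
    pairs = items
    items = n + 15
    return n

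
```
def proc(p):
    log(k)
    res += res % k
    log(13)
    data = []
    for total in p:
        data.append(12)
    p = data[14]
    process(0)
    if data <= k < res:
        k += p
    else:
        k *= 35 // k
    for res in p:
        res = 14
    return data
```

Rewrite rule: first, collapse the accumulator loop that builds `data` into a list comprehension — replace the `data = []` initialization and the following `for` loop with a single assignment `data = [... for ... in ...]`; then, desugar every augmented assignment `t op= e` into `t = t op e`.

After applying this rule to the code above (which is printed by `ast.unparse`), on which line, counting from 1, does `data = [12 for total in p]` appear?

5

Transformed code:
def proc(p):
    log(k)
    res = res + res % k
    log(13)
    data = [12 for total in p]
    p = data[14]
    process(0)
    if data <= k < res:
        k = k + p
    else:
        k = k * (35 // k)
    for res in p:
        res = 14
    return data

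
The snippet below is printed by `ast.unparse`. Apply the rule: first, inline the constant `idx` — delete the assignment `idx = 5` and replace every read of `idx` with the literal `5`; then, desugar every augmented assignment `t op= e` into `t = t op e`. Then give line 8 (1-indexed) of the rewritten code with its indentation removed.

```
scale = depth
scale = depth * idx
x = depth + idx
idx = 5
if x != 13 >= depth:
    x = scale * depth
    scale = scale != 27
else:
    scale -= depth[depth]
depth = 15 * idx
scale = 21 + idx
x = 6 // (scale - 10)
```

Transformed code:
scale = depth
scale = depth * 5
x = depth + 5
if x != 13 >= depth:
    x = scale * depth
    scale = scale != 27
else:
    scale = scale - depth[depth]
depth = 15 * 5
scale = 21 + 5
x = 6 // (scale - 10)

scale = scale - depth[depth]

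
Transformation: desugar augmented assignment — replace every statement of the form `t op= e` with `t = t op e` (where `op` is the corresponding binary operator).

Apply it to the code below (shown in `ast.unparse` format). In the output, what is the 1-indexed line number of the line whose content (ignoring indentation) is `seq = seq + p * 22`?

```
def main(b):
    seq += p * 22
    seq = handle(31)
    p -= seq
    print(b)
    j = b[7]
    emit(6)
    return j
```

2

Transformed code:
def main(b):
    seq = seq + p * 22
    seq = handle(31)
    p = p - seq
    print(b)
    j = b[7]
    emit(6)
    return j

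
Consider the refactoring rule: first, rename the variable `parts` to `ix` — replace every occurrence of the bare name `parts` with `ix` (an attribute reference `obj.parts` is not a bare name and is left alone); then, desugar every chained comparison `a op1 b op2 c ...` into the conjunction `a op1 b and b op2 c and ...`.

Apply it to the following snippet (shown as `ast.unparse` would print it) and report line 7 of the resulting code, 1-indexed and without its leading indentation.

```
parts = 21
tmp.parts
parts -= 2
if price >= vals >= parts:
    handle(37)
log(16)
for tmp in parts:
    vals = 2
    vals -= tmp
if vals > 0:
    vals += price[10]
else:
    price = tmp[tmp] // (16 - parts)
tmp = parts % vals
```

Transformed code:
ix = 21
tmp.parts
ix -= 2
if price >= vals and vals >= ix:
    handle(37)
log(16)
for tmp in ix:
    vals = 2
    vals -= tmp
if vals > 0:
    vals += price[10]
else:
    price = tmp[tmp] // (16 - ix)
tmp = ix % vals

for tmp in ix:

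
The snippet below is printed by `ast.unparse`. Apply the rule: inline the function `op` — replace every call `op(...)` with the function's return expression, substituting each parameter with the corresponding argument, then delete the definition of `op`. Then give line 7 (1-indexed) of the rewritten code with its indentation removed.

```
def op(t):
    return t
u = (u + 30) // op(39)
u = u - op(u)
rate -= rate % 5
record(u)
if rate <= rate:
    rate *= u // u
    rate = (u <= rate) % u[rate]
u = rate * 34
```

rate = (u <= rate) % u[rate]

Transformed code:
u = (u + 30) // 39
u = u - u
rate -= rate % 5
record(u)
if rate <= rate:
    rate *= u // u
    rate = (u <= rate) % u[rate]
u = rate * 34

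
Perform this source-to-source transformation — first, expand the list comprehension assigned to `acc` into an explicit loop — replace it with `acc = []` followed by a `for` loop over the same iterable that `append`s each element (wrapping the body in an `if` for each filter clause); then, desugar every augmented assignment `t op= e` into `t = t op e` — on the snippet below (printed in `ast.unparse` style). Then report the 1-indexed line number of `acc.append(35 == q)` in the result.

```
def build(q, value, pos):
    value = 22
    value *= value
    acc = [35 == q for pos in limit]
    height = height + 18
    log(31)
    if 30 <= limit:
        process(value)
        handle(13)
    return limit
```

Transformed code:
def build(q, value, pos):
    value = 22
    value = value * value
    acc = []
    for pos in limit:
        acc.append(35 == q)
    height = height + 18
    log(31)
    if 30 <= limit:
        process(value)
        handle(13)
    return limit

6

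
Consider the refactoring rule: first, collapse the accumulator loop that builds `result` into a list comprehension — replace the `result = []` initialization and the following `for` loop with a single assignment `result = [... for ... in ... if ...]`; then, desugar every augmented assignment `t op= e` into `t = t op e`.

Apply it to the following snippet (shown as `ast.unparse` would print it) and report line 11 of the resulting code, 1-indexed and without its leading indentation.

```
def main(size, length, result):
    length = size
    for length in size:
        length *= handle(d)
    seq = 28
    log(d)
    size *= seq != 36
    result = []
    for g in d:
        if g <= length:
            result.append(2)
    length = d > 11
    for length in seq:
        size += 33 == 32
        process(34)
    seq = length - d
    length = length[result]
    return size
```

size = size + (33 == 32)

Transformed code:
def main(size, length, result):
    length = size
    for length in size:
        length = length * handle(d)
    seq = 28
    log(d)
    size = size * (seq != 36)
    result = [2 for g in d if g <= length]
    length = d > 11
    for length in seq:
        size = size + (33 == 32)
        process(34)
    seq = length - d
    length = length[result]
    return size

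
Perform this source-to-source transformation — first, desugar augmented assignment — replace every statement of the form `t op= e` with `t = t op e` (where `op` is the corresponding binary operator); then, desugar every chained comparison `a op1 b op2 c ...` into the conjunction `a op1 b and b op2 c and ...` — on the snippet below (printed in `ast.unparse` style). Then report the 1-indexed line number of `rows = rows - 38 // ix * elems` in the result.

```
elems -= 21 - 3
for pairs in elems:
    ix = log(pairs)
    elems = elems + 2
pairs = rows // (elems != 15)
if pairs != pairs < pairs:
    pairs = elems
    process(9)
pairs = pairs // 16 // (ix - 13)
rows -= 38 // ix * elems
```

10

Transformed code:
elems = elems - (21 - 3)
for pairs in elems:
    ix = log(pairs)
    elems = elems + 2
pairs = rows // (elems != 15)
if pairs != pairs and pairs < pairs:
    pairs = elems
    process(9)
pairs = pairs // 16 // (ix - 13)
rows = rows - 38 // ix * elems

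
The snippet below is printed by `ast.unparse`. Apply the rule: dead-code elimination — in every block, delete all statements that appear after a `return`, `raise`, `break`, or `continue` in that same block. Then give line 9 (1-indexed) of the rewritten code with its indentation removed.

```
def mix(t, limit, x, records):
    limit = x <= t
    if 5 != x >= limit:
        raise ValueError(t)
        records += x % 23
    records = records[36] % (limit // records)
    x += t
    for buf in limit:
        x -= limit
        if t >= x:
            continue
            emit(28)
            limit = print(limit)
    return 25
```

Transformed code:
def mix(t, limit, x, records):
    limit = x <= t
    if 5 != x >= limit:
        raise ValueError(t)
    records = records[36] % (limit // records)
    x += t
    for buf in limit:
        x -= limit
        if t >= x:
            continue
    return 25

if t >= x:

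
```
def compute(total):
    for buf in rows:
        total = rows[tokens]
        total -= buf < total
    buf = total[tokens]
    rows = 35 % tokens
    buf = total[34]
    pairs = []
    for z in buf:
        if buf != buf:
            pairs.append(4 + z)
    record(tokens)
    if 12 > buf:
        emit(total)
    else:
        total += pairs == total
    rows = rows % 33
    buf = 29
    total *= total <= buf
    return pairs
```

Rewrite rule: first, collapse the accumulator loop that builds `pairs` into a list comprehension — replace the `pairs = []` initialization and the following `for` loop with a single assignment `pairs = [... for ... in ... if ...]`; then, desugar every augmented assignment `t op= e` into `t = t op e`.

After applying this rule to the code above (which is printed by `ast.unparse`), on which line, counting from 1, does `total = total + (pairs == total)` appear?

Transformed code:
def compute(total):
    for buf in rows:
        total = rows[tokens]
        total = total - (buf < total)
    buf = total[tokens]
    rows = 35 % tokens
    buf = total[34]
    pairs = [4 + z for z in buf if buf != buf]
    record(tokens)
    if 12 > buf:
        emit(total)
    else:
        total = total + (pairs == total)
    rows = rows % 33
    buf = 29
    total = total * (total <= buf)
    return pairs

13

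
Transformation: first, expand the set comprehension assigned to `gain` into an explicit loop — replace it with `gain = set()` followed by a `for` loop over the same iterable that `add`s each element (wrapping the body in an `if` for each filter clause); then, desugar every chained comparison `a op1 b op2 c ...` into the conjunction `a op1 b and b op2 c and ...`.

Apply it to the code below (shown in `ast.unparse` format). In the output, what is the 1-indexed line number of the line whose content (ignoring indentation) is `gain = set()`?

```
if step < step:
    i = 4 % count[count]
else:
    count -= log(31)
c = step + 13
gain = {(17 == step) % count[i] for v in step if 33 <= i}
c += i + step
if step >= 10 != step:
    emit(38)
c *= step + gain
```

6

Transformed code:
if step < step:
    i = 4 % count[count]
else:
    count -= log(31)
c = step + 13
gain = set()
for v in step:
    if 33 <= i:
        gain.add((17 == step) % count[i])
c += i + step
if step >= 10 and 10 != step:
    emit(38)
c *= step + gain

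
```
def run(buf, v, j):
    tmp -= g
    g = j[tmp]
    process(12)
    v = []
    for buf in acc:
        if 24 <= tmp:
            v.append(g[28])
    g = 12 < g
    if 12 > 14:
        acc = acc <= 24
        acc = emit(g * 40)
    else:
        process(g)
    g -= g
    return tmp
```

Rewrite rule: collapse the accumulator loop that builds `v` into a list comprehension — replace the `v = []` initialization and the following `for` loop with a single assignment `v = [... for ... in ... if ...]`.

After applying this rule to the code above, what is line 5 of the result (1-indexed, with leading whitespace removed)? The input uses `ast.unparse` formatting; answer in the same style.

Transformed code:
def run(buf, v, j):
    tmp -= g
    g = j[tmp]
    process(12)
    v = [g[28] for buf in acc if 24 <= tmp]
    g = 12 < g
    if 12 > 14:
        acc = acc <= 24
        acc = emit(g * 40)
    else:
        process(g)
    g -= g
    return tmp

v = [g[28] for buf in acc if 24 <= tmp]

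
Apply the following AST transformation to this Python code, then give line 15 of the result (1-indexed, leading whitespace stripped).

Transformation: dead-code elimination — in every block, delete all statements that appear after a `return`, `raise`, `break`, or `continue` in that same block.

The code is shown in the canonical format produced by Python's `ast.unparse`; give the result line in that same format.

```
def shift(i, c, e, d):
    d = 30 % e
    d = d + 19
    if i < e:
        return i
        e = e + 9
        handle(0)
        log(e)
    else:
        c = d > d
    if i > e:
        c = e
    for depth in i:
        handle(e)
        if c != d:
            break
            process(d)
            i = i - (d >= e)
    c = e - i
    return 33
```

return 33

Transformed code:
def shift(i, c, e, d):
    d = 30 % e
    d = d + 19
    if i < e:
        return i
    else:
        c = d > d
    if i > e:
        c = e
    for depth in i:
        handle(e)
        if c != d:
            break
    c = e - i
    return 33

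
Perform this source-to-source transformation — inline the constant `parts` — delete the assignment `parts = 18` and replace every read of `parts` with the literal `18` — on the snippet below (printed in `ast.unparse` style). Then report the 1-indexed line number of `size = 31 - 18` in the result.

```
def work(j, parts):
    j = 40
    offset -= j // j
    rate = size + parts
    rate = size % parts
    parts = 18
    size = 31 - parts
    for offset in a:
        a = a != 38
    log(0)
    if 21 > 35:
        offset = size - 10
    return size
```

Transformed code:
def work(j, parts):
    j = 40
    offset -= j // j
    rate = size + 18
    rate = size % 18
    size = 31 - 18
    for offset in a:
        a = a != 38
    log(0)
    if 21 > 35:
        offset = size - 10
    return size

6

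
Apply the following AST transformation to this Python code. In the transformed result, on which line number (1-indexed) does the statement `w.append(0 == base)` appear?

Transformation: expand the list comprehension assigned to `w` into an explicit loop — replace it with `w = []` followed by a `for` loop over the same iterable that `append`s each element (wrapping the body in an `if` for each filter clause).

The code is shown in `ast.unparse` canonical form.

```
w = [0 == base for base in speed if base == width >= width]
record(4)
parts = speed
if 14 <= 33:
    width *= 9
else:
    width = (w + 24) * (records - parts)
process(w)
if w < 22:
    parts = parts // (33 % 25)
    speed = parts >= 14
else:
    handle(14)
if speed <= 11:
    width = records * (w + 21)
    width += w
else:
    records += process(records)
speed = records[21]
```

Transformed code:
w = []
for base in speed:
    if base == width >= width:
        w.append(0 == base)
record(4)
parts = speed
if 14 <= 33:
    width *= 9
else:
    width = (w + 24) * (records - parts)
process(w)
if w < 22:
    parts = parts // (33 % 25)
    speed = parts >= 14
else:
    handle(14)
if speed <= 11:
    width = records * (w + 21)
    width += w
else:
    records += process(records)
speed = records[21]

4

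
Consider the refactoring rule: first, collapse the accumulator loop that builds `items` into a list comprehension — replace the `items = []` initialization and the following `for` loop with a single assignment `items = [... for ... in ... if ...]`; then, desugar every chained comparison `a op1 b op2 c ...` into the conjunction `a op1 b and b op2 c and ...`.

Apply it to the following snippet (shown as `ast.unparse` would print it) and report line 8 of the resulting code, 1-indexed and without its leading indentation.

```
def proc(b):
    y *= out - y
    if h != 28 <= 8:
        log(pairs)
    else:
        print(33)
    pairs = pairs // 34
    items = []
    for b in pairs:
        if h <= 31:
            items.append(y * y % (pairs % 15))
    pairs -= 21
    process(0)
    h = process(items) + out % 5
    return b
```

Transformed code:
def proc(b):
    y *= out - y
    if h != 28 and 28 <= 8:
        log(pairs)
    else:
        print(33)
    pairs = pairs // 34
    items = [y * y % (pairs % 15) for b in pairs if h <= 31]
    pairs -= 21
    process(0)
    h = process(items) + out % 5
    return b

items = [y * y % (pairs % 15) for b in pairs if h <= 31]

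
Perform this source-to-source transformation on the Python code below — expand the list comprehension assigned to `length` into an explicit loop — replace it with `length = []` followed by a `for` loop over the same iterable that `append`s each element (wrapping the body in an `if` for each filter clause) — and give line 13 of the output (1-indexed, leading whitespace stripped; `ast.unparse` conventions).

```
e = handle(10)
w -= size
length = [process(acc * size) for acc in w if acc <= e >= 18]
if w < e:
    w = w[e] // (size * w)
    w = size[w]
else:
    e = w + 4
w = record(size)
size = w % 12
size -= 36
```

Transformed code:
e = handle(10)
w -= size
length = []
for acc in w:
    if acc <= e >= 18:
        length.append(process(acc * size))
if w < e:
    w = w[e] // (size * w)
    w = size[w]
else:
    e = w + 4
w = record(size)
size = w % 12
size -= 36

size = w % 12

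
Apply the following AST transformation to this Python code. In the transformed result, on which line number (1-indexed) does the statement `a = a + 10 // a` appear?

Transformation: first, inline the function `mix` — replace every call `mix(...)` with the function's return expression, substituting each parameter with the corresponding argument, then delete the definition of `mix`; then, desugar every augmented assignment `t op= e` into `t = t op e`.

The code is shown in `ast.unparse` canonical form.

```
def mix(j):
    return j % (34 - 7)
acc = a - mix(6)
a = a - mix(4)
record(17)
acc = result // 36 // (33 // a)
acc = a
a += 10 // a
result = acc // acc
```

Transformed code:
acc = a - 6 % (34 - 7)
a = a - 4 % (34 - 7)
record(17)
acc = result // 36 // (33 // a)
acc = a
a = a + 10 // a
result = acc // acc

6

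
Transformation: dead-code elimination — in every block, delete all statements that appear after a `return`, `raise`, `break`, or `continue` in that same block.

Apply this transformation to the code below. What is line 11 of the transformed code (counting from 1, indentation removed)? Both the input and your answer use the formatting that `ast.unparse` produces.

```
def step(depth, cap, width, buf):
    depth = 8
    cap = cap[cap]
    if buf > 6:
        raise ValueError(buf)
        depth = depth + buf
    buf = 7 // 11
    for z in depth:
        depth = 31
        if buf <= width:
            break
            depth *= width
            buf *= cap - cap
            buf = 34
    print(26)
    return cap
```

Transformed code:
def step(depth, cap, width, buf):
    depth = 8
    cap = cap[cap]
    if buf > 6:
        raise ValueError(buf)
    buf = 7 // 11
    for z in depth:
        depth = 31
        if buf <= width:
            break
    print(26)
    return cap

print(26)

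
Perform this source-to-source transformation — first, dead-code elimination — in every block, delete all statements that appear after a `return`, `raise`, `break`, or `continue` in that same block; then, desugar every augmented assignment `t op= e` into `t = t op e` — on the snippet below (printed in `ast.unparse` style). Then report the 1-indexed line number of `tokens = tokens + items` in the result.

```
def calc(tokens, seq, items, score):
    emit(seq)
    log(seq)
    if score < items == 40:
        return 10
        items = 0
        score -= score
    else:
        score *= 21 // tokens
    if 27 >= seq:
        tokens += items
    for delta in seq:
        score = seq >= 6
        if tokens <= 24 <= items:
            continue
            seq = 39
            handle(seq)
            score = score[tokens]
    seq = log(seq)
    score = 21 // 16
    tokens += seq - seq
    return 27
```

9

Transformed code:
def calc(tokens, seq, items, score):
    emit(seq)
    log(seq)
    if score < items == 40:
        return 10
    else:
        score = score * (21 // tokens)
    if 27 >= seq:
        tokens = tokens + items
    for delta in seq:
        score = seq >= 6
        if tokens <= 24 <= items:
            continue
    seq = log(seq)
    score = 21 // 16
    tokens = tokens + (seq - seq)
    return 27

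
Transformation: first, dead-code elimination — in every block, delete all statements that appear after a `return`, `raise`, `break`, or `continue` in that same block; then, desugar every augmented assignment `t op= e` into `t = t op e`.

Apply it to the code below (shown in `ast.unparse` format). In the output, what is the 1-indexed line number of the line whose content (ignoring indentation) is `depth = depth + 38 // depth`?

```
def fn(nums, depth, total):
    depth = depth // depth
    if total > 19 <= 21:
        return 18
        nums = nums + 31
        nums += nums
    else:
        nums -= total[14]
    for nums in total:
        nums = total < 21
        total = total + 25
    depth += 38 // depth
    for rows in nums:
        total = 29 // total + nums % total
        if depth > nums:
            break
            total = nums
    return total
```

Transformed code:
def fn(nums, depth, total):
    depth = depth // depth
    if total > 19 <= 21:
        return 18
    else:
        nums = nums - total[14]
    for nums in total:
        nums = total < 21
        total = total + 25
    depth = depth + 38 // depth
    for rows in nums:
        total = 29 // total + nums % total
        if depth > nums:
            break
    return total

10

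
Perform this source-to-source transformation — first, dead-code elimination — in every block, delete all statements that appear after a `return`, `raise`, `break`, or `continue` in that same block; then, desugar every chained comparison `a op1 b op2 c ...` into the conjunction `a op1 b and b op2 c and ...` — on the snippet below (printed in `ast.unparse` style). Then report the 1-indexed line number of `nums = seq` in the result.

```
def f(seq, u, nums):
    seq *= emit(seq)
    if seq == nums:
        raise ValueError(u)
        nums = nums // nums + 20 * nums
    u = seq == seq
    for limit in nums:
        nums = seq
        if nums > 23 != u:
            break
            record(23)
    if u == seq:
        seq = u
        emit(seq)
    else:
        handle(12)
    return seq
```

Transformed code:
def f(seq, u, nums):
    seq *= emit(seq)
    if seq == nums:
        raise ValueError(u)
    u = seq == seq
    for limit in nums:
        nums = seq
        if nums > 23 and 23 != u:
            break
    if u == seq:
        seq = u
        emit(seq)
    else:
        handle(12)
    return seq

7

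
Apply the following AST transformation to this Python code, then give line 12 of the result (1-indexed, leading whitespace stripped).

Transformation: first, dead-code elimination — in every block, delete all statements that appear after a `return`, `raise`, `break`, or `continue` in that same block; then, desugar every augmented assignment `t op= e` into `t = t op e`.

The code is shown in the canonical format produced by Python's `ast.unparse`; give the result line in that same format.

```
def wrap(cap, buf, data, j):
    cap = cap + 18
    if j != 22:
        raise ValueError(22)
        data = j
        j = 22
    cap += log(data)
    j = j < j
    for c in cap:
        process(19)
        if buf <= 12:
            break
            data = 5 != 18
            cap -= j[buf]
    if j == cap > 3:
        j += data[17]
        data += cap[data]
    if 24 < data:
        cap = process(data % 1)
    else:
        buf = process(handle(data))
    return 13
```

j = j + data[17]

Transformed code:
def wrap(cap, buf, data, j):
    cap = cap + 18
    if j != 22:
        raise ValueError(22)
    cap = cap + log(data)
    j = j < j
    for c in cap:
        process(19)
        if buf <= 12:
            break
    if j == cap > 3:
        j = j + data[17]
        data = data + cap[data]
    if 24 < data:
        cap = process(data % 1)
    else:
        buf = process(handle(data))
    return 13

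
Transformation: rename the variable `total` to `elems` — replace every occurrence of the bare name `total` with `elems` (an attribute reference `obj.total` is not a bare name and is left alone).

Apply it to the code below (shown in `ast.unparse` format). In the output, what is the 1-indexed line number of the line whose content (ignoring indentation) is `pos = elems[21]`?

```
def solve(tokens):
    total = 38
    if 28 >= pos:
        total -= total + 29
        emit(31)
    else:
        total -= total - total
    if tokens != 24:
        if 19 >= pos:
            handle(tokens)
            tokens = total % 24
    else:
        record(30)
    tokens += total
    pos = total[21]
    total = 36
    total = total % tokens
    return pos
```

Transformed code:
def solve(tokens):
    elems = 38
    if 28 >= pos:
        elems -= elems + 29
        emit(31)
    else:
        elems -= elems - elems
    if tokens != 24:
        if 19 >= pos:
            handle(tokens)
            tokens = elems % 24
    else:
        record(30)
    tokens += elems
    pos = elems[21]
    elems = 36
    elems = elems % tokens
    return pos

15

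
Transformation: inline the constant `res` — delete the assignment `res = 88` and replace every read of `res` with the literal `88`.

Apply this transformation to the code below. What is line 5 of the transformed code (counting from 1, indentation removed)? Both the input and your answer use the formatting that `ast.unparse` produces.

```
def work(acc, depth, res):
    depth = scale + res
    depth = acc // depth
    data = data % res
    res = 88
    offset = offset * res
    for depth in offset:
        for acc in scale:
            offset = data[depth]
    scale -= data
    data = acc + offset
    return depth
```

offset = offset * 88

Transformed code:
def work(acc, depth, res):
    depth = scale + 88
    depth = acc // depth
    data = data % 88
    offset = offset * 88
    for depth in offset:
        for acc in scale:
            offset = data[depth]
    scale -= data
    data = acc + offset
    return depth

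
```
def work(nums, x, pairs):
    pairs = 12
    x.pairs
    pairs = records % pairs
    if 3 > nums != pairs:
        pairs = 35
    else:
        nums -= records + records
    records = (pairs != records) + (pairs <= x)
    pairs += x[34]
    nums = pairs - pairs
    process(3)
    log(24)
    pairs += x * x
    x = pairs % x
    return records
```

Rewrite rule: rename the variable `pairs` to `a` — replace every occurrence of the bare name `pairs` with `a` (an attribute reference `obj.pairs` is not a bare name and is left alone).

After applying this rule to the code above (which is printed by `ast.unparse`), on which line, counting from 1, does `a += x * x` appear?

Transformed code:
def work(nums, x, a):
    a = 12
    x.pairs
    a = records % a
    if 3 > nums != a:
        a = 35
    else:
        nums -= records + records
    records = (a != records) + (a <= x)
    a += x[34]
    nums = a - a
    process(3)
    log(24)
    a += x * x
    x = a % x
    return records

14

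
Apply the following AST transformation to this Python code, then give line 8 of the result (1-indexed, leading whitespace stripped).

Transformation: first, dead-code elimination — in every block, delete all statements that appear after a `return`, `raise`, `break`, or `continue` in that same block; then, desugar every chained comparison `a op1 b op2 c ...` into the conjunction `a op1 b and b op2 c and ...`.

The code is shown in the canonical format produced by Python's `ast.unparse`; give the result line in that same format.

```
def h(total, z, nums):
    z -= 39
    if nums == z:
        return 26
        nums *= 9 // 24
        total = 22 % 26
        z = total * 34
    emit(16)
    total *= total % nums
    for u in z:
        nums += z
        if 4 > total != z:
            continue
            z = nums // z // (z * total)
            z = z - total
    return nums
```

nums += z

Transformed code:
def h(total, z, nums):
    z -= 39
    if nums == z:
        return 26
    emit(16)
    total *= total % nums
    for u in z:
        nums += z
        if 4 > total and total != z:
            continue
    return nums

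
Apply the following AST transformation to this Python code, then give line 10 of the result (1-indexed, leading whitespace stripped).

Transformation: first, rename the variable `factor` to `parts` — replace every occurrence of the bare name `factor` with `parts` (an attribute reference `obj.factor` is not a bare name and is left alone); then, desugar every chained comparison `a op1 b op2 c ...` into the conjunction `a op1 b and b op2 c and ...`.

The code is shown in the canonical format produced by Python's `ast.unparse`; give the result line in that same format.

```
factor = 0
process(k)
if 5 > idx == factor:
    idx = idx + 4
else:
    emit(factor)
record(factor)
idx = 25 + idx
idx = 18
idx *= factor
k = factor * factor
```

Transformed code:
parts = 0
process(k)
if 5 > idx and idx == parts:
    idx = idx + 4
else:
    emit(parts)
record(parts)
idx = 25 + idx
idx = 18
idx *= parts
k = parts * parts

idx *= parts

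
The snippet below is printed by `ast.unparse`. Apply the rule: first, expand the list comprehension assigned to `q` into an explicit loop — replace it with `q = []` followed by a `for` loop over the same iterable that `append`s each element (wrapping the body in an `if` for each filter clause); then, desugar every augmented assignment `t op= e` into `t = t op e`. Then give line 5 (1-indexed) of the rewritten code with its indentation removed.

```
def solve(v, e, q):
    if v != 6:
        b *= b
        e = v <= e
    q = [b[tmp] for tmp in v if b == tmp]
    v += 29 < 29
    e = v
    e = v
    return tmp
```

Transformed code:
def solve(v, e, q):
    if v != 6:
        b = b * b
        e = v <= e
    q = []
    for tmp in v:
        if b == tmp:
            q.append(b[tmp])
    v = v + (29 < 29)
    e = v
    e = v
    return tmp

q = []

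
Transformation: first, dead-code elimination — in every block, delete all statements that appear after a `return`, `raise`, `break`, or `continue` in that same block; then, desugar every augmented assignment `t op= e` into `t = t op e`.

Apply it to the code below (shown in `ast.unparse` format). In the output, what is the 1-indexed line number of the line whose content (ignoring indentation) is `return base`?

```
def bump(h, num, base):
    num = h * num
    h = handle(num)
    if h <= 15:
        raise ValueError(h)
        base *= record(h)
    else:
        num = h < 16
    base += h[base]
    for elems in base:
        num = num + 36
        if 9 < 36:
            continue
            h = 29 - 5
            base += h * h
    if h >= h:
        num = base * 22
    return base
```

15

Transformed code:
def bump(h, num, base):
    num = h * num
    h = handle(num)
    if h <= 15:
        raise ValueError(h)
    else:
        num = h < 16
    base = base + h[base]
    for elems in base:
        num = num + 36
        if 9 < 36:
            continue
    if h >= h:
        num = base * 22
    return base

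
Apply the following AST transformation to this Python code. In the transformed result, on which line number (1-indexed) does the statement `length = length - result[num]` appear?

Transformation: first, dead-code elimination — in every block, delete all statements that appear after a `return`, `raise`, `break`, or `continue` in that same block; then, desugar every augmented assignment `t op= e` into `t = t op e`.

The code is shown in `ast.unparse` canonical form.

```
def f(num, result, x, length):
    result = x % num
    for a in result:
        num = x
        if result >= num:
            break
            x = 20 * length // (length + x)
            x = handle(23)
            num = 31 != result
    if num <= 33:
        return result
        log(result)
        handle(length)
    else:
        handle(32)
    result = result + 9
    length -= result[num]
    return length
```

Transformed code:
def f(num, result, x, length):
    result = x % num
    for a in result:
        num = x
        if result >= num:
            break
    if num <= 33:
        return result
    else:
        handle(32)
    result = result + 9
    length = length - result[num]
    return length

12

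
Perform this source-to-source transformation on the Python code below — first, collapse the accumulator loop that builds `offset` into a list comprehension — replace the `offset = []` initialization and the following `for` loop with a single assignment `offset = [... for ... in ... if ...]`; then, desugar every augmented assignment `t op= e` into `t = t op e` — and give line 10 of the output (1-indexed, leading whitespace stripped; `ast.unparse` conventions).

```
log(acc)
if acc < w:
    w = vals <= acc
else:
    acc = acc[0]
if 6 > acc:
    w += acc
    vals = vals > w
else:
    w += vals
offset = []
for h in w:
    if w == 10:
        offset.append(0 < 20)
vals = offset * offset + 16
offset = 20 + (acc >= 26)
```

w = w + vals

Transformed code:
log(acc)
if acc < w:
    w = vals <= acc
else:
    acc = acc[0]
if 6 > acc:
    w = w + acc
    vals = vals > w
else:
    w = w + vals
offset = [0 < 20 for h in w if w == 10]
vals = offset * offset + 16
offset = 20 + (acc >= 26)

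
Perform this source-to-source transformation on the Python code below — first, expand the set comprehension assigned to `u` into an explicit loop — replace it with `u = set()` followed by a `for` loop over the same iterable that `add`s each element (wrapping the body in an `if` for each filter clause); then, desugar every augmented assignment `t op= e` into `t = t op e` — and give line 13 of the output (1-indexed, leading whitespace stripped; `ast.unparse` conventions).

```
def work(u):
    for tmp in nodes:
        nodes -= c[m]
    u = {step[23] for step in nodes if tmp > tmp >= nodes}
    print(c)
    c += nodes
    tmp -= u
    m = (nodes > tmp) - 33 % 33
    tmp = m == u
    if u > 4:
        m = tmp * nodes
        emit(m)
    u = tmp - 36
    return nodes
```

if u > 4:

Transformed code:
def work(u):
    for tmp in nodes:
        nodes = nodes - c[m]
    u = set()
    for step in nodes:
        if tmp > tmp >= nodes:
            u.add(step[23])
    print(c)
    c = c + nodes
    tmp = tmp - u
    m = (nodes > tmp) - 33 % 33
    tmp = m == u
    if u > 4:
        m = tmp * nodes
        emit(m)
    u = tmp - 36
    return nodes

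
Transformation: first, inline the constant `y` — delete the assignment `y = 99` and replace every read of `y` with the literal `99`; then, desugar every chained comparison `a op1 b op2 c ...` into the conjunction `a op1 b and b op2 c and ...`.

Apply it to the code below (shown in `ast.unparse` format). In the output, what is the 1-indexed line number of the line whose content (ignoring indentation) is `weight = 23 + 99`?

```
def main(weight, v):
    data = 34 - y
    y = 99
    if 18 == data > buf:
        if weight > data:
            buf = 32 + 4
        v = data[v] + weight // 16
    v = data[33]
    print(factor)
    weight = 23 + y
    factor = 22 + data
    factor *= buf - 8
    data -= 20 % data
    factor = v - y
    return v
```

Transformed code:
def main(weight, v):
    data = 34 - 99
    if 18 == data and data > buf:
        if weight > data:
            buf = 32 + 4
        v = data[v] + weight // 16
    v = data[33]
    print(factor)
    weight = 23 + 99
    factor = 22 + data
    factor *= buf - 8
    data -= 20 % data
    factor = v - 99
    return v

9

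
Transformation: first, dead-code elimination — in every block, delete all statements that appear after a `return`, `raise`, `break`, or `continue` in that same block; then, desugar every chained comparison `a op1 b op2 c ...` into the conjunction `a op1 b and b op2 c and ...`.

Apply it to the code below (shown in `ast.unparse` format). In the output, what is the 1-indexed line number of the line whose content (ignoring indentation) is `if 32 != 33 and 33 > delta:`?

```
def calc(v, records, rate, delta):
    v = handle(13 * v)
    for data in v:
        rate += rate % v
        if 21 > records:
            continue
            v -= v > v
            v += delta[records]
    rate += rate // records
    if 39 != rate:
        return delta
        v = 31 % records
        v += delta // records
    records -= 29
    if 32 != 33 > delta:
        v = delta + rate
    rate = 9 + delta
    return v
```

11

Transformed code:
def calc(v, records, rate, delta):
    v = handle(13 * v)
    for data in v:
        rate += rate % v
        if 21 > records:
            continue
    rate += rate // records
    if 39 != rate:
        return delta
    records -= 29
    if 32 != 33 and 33 > delta:
        v = delta + rate
    rate = 9 + delta
    return v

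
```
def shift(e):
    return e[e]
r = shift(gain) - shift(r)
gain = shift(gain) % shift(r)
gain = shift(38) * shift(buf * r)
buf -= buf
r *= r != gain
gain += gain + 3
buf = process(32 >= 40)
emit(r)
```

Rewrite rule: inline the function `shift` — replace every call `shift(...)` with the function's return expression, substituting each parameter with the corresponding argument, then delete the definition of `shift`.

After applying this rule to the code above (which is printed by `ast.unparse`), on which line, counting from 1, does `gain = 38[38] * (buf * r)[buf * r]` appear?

3

Transformed code:
r = gain[gain] - r[r]
gain = gain[gain] % r[r]
gain = 38[38] * (buf * r)[buf * r]
buf -= buf
r *= r != gain
gain += gain + 3
buf = process(32 >= 40)
emit(r)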